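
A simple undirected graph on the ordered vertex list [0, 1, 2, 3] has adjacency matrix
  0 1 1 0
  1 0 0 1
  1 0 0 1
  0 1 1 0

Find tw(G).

2

A width-2 tree decomposition is:
Bags: B1 = {0, 1, 3}  B2 = {0, 2, 3}
Tree: B1–B2
Each bag holds 3 vertices, so the decomposition has width 2, which upper-bounds the treewidth. Since 3–1–0–2–3 is a cycle in G, G is not acyclic. Forests are exactly the graphs of treewidth ≤ 1, so tw(G) ≥ 2. Hence tw(G) = 2 exactly.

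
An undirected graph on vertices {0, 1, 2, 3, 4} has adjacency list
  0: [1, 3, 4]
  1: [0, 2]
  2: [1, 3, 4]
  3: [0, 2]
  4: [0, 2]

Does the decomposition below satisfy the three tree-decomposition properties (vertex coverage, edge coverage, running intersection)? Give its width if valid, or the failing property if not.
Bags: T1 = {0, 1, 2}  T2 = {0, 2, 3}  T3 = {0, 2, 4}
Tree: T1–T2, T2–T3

Yes; width 2.

Checking the three conditions: (i) the bags cover all of {0, 1, 2, 3, 4}; (ii) for each edge, some bag contains both endpoints; (iii) the bags containing any fixed vertex form a subtree. All hold, so the decomposition is valid with width 3 − 1 = 2.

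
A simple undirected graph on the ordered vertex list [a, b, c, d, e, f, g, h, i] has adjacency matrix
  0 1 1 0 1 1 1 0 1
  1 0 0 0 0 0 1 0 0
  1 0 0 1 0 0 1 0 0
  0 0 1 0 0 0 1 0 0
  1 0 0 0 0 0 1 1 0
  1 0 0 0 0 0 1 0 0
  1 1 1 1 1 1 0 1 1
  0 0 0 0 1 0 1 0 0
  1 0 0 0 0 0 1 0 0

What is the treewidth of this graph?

2

A width-2 tree decomposition is:
Bags: B1 = {a, e, g}  B2 = {a, f, g}  B3 = {a, b, g}  B4 = {a, c, g}  B5 = {c, d, g}  B6 = {e, g, h}  B7 = {a, g, i}
Tree: B1–B2, B1–B3, B2–B4, B4–B5, B1–B6, B4–B7
Every bag has size at most 3, so the width is 3 − 1 = 2 and tw(G) ≤ 2. For the lower bound, the 3 vertices {c, d, g} are pairwise adjacent, and any tree decomposition puts a clique entirely inside one bag — forcing width ≥ 2. The upper and lower bounds meet at 2, so that is the treewidth.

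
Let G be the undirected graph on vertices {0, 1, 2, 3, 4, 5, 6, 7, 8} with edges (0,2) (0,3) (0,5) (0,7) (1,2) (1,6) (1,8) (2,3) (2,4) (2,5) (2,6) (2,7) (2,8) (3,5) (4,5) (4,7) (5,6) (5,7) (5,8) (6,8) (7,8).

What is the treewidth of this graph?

3

A width-3 tree decomposition is:
Bags: B1 = {0, 2, 5, 7}  B2 = {2, 5, 7, 8}  B3 = {0, 2, 3, 5}  B4 = {2, 5, 6, 8}  B5 = {1, 2, 6, 8}  B6 = {2, 4, 5, 7}
Tree: B1–B2, B1–B3, B2–B4, B4–B5, B1–B6
Each bag holds 4 vertices, so the decomposition has width 3, which upper-bounds the treewidth. Conversely, {1, 2, 6, 8} is a clique of size 4, and the vertices of any clique must share a bag in every tree decomposition; so some bag has ≥ 4 vertices and tw(G) ≥ 3. Therefore the treewidth is 3.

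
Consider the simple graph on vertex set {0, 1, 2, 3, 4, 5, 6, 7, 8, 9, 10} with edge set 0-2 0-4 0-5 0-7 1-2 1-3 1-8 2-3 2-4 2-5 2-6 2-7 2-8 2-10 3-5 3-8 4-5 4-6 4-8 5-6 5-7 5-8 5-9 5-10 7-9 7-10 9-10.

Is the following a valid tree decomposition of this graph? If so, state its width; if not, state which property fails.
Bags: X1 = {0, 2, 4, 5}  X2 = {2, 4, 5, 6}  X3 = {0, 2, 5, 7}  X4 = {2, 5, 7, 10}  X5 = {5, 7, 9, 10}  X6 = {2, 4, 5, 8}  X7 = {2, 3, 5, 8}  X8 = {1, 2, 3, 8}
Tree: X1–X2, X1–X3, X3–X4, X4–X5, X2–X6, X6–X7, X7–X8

Yes; width 3.

Checking the three conditions: (i) the bags cover all of {0, 1, 2, 3, 4, 5, 6, 7, 8, 9, 10}; (ii) for each edge, some bag contains both endpoints; (iii) the bags containing any fixed vertex form a subtree. All hold, so the decomposition is valid with width 4 − 1 = 3.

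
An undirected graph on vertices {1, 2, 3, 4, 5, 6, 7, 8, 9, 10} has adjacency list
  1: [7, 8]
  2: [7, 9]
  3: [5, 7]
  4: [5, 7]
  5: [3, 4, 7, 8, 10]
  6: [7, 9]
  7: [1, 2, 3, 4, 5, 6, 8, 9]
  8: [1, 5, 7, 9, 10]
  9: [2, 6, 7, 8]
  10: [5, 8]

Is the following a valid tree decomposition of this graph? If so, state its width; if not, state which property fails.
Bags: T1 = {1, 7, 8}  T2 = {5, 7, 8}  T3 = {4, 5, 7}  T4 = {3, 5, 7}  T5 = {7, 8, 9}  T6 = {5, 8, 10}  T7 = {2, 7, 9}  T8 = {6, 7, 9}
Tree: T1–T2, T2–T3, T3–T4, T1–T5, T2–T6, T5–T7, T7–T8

Yes; width 2.

Every vertex of G appears in some bag (union = {1, 2, 3, 4, 5, 6, 7, 8, 9, 10}); every edge is covered by a bag; and for each vertex v the set of bags containing v is connected in the bag tree. The decomposition is therefore valid. The largest bag has 3 vertices, so the width is 2.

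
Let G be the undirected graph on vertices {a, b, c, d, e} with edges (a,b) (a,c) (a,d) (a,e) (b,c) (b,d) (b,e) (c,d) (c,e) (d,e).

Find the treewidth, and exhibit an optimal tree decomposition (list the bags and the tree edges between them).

Treewidth 4.
Bags: B1 = {a, b, c, d, e}
Tree: (single bag)

With just one bag of size 5, the width is 5 − 1 = 4, so tw(G) ≤ 4. On the other hand G contains the 5-clique {a, b, c, d, e}. A clique must lie in a single bag of any decomposition, so no decomposition can have width below 4. The upper and lower bounds meet at 4, so that is the treewidth.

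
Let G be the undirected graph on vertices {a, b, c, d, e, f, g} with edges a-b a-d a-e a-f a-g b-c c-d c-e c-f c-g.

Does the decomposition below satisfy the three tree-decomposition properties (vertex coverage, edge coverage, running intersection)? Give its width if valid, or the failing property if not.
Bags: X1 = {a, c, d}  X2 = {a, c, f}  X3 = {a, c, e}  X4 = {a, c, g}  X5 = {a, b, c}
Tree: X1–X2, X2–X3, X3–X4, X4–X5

Yes; width 2.

Every vertex of G appears in some bag (union = {a, b, c, d, e, f, g}); every edge is covered by a bag; and for each vertex v the set of bags containing v is connected in the bag tree. The decomposition is therefore valid. The largest bag has 3 vertices, so the width is 2.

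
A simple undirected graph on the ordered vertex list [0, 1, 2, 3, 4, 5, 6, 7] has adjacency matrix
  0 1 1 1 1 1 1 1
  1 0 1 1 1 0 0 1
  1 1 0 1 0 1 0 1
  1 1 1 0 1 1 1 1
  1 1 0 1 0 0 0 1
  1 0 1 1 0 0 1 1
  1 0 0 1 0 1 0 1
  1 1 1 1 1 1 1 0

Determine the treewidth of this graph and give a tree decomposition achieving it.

Each bag holds 5 vertices, so the decomposition has width 4, which upper-bounds the treewidth. For the lower bound, the 5 vertices {0, 1, 2, 3, 7} are pairwise adjacent, and any tree decomposition puts a clique entirely inside one bag — forcing width ≥ 4. Therefore the treewidth is 4.

Treewidth 4.
One optimal decomposition is:
Bags: B1 = {0, 1, 2, 3, 7}  B2 = {0, 2, 3, 5, 7}  B3 = {0, 3, 5, 6, 7}  B4 = {0, 1, 3, 4, 7}
Tree: B1–B2, B2–B3, B1–B4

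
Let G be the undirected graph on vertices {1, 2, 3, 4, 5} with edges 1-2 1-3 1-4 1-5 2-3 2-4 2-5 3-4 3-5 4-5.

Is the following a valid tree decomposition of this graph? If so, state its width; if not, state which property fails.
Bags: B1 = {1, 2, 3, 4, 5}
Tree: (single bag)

Vertex coverage: the bags together contain {1, 2, 3, 4, 5}, the full vertex set. Edge coverage: each edge of G has both endpoints in at least one bag. Running intersection: for every vertex, the bags containing it form a connected subtree. All three properties hold, so this is a valid tree decomposition of width max|bag| − 1 = 4, and hence tw(G) ≤ 4.

Yes; width 4.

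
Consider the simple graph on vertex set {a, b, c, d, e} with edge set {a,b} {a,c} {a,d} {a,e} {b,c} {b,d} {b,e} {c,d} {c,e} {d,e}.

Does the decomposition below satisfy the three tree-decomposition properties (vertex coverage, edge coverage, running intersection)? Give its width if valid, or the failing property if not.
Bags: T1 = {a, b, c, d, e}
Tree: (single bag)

Yes; width 4.

Every vertex of G appears in some bag (union = {a, b, c, d, e}); every edge is covered by a bag; and for each vertex v the set of bags containing v is connected in the bag tree. The decomposition is therefore valid. The largest bag has 5 vertices, so the width is 4.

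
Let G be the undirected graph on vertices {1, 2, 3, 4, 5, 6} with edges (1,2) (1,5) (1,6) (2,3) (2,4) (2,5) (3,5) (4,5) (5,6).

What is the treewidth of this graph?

A width-2 tree decomposition is:
Bags: B1 = {1, 2, 5}  B2 = {2, 4, 5}  B3 = {1, 5, 6}  B4 = {2, 3, 5}
Tree: B1–B2, B1–B3, B1–B4
Each bag holds 3 vertices, so the decomposition has width 2, which upper-bounds the treewidth. On the other hand G contains the 3-clique {1, 2, 5}. A clique must lie in a single bag of any decomposition, so no decomposition can have width below 2. Hence tw(G) = 2 exactly.

2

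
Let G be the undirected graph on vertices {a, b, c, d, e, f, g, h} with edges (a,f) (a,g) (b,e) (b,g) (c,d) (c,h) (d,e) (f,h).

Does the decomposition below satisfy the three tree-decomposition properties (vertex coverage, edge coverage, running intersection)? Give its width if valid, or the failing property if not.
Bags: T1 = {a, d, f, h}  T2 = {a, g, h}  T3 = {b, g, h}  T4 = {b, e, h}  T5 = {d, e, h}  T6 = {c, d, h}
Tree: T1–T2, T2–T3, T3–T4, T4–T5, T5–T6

No — bags containing vertex d are not connected in the tree.

A tree decomposition must satisfy three properties: every vertex lies in some bag; for every edge, both endpoints lie together in some bag; and for every vertex, the bags containing it form a connected subtree. Here bags containing vertex d are not connected in the tree, so the decomposition is invalid.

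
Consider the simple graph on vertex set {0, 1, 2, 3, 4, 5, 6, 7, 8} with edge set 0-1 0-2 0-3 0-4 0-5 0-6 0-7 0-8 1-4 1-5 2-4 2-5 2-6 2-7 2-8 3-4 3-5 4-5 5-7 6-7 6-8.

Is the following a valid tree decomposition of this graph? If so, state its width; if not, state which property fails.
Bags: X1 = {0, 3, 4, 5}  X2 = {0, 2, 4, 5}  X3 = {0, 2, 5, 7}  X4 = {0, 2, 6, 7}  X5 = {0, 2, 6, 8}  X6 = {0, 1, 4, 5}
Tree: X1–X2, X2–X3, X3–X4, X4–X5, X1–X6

Every vertex of G appears in some bag (union = {0, 1, 2, 3, 4, 5, 6, 7, 8}); every edge is covered by a bag; and for each vertex v the set of bags containing v is connected in the bag tree. The decomposition is therefore valid. The largest bag has 4 vertices, so the width is 3.

Yes; width 3.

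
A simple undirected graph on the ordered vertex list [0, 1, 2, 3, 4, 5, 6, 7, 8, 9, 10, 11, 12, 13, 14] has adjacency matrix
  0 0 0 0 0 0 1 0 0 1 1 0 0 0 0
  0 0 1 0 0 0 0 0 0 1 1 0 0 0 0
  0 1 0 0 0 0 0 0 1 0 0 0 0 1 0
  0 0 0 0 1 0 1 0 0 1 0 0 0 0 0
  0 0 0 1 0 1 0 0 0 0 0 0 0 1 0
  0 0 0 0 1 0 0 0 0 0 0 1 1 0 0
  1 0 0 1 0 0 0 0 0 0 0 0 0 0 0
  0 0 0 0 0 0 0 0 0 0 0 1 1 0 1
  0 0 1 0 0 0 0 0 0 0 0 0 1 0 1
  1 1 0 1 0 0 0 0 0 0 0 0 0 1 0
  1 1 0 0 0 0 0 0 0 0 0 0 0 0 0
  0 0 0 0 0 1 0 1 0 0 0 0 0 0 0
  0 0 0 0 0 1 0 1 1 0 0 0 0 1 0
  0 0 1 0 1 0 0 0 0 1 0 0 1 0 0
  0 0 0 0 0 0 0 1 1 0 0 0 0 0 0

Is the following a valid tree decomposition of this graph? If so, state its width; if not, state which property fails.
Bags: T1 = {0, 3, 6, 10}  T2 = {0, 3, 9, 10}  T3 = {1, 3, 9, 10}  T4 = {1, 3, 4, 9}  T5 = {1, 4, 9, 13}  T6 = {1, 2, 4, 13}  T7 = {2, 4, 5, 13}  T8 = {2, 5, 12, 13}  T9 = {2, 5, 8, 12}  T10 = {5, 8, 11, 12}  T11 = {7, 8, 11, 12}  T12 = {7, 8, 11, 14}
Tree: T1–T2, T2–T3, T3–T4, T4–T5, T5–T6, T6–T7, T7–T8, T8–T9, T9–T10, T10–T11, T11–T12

Yes; width 3.

Checking the three conditions: (i) the bags cover all of {0, 1, 2, 3, 4, 5, 6, 7, 8, 9, 10, 11, 12, 13, 14}; (ii) for each edge, some bag contains both endpoints; (iii) the bags containing any fixed vertex form a subtree. All hold, so the decomposition is valid with width 4 − 1 = 3.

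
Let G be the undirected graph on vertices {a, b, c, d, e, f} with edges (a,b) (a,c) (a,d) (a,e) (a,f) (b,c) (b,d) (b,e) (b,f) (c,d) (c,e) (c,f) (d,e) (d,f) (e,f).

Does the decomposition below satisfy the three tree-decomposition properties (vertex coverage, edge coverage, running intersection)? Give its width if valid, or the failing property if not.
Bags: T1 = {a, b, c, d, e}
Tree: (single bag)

A tree decomposition must satisfy three properties: every vertex lies in some bag; for every edge, both endpoints lie together in some bag; and for every vertex, the bags containing it form a connected subtree. Here vertex f appears in no bag, so the decomposition is invalid.

No — vertex f appears in no bag.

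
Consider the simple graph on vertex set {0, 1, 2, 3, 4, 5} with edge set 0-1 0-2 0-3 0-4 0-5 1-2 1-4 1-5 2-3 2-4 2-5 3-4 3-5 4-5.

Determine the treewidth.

4

A width-4 tree decomposition is:
Bags: B1 = {0, 2, 3, 4, 5}  B2 = {0, 1, 2, 4, 5}
Tree: B1–B2
The largest bag has 5 vertices, giving width 4; this decomposition certifies tw(G) ≤ 4. For the lower bound, the 5 vertices {0, 1, 2, 4, 5} are pairwise adjacent, and any tree decomposition puts a clique entirely inside one bag — forcing width ≥ 4. Therefore the treewidth is 4.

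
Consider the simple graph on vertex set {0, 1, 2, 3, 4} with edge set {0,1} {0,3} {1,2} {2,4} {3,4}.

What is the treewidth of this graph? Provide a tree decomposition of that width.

The largest bag has 3 vertices, giving width 2; this decomposition certifies tw(G) ≤ 2. Since 3–0–1–2–4–3 is a cycle in G, G is not acyclic. Forests are exactly the graphs of treewidth ≤ 1, so tw(G) ≥ 2. The upper and lower bounds meet at 2, so that is the treewidth.

Treewidth 2.
One optimal decomposition is:
Bags: B1 = {0, 1, 3}  B2 = {1, 2, 3}  B3 = {2, 3, 4}
Tree: B1–B2, B2–B3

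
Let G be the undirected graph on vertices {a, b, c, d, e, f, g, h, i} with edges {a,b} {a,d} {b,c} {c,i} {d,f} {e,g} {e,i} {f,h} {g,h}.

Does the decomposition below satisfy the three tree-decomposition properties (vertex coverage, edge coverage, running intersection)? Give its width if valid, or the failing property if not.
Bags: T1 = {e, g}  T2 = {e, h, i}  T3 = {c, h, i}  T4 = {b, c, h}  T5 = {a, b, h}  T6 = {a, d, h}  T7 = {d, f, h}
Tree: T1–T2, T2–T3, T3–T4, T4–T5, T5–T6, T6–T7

No — edge (h,g) lies in no bag.

A tree decomposition must satisfy three properties: every vertex lies in some bag; for every edge, both endpoints lie together in some bag; and for every vertex, the bags containing it form a connected subtree. Here edge (h,g) lies in no bag, so the decomposition is invalid.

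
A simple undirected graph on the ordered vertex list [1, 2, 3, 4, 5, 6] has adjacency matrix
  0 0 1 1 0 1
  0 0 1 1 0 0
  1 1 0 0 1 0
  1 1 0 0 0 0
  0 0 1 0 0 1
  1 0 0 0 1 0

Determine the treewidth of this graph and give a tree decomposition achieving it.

Treewidth 2.
One such decomposition:
Bags: B1 = {2, 3, 4}  B2 = {1, 3, 4}  B3 = {1, 3, 5}  B4 = {1, 5, 6}
Tree: B1–B2, B2–B3, B3–B4

Every bag has size at most 3, so the width is 3 − 1 = 2 and tw(G) ≤ 2. The edges 2–4–1–3–2 form a cycle, so G is not a tree and its treewidth is at least 2. The upper and lower bounds meet at 2, so that is the treewidth.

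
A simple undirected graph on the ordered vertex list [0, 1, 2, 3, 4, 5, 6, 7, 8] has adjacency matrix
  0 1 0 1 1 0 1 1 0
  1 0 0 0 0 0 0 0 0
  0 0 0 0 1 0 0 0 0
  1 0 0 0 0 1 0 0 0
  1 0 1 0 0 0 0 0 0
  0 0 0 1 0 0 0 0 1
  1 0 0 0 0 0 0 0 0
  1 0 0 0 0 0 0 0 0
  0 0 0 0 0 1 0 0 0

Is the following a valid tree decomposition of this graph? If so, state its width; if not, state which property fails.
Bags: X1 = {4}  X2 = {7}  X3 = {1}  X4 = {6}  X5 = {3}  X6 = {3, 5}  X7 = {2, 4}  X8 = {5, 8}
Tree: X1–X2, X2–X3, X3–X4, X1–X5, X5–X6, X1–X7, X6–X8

A tree decomposition must satisfy three properties: every vertex lies in some bag; for every edge, both endpoints lie together in some bag; and for every vertex, the bags containing it form a connected subtree. Here vertex 0 appears in no bag, so the decomposition is invalid.

No — vertex 0 appears in no bag.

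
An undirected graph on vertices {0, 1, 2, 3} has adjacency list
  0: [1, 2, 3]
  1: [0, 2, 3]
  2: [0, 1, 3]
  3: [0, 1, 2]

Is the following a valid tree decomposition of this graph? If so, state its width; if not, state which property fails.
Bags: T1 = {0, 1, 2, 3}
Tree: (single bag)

Every vertex of G appears in some bag (union = {0, 1, 2, 3}); every edge is covered by a bag; and for each vertex v the set of bags containing v is connected in the bag tree. The decomposition is therefore valid. The largest bag has 4 vertices, so the width is 3.

Yes; width 3.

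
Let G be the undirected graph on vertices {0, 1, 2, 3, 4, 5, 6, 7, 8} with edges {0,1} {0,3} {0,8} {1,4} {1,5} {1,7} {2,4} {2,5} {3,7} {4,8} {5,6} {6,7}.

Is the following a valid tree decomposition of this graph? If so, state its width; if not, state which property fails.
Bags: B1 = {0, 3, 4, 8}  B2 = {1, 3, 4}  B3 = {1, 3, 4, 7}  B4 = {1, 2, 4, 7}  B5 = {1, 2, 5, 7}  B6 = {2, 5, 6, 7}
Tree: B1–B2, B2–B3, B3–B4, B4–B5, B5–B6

A tree decomposition must satisfy three properties: every vertex lies in some bag; for every edge, both endpoints lie together in some bag; and for every vertex, the bags containing it form a connected subtree. Here edge (0,1) lies in no bag, so the decomposition is invalid.

No — edge (0,1) lies in no bag.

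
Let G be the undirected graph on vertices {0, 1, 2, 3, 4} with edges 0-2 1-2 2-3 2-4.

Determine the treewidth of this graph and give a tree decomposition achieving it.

The largest bag has 2 vertices, giving width 1; this decomposition certifies tw(G) ≤ 1. G has an edge, so its treewidth is at least 1. Combining the bounds, tw(G) = 1.

Treewidth 1.
One such decomposition:
Bags: B1 = {1, 2}  B2 = {2, 4}  B3 = {0, 2}  B4 = {2, 3}
Tree: B1–B2, B2–B3, B1–B4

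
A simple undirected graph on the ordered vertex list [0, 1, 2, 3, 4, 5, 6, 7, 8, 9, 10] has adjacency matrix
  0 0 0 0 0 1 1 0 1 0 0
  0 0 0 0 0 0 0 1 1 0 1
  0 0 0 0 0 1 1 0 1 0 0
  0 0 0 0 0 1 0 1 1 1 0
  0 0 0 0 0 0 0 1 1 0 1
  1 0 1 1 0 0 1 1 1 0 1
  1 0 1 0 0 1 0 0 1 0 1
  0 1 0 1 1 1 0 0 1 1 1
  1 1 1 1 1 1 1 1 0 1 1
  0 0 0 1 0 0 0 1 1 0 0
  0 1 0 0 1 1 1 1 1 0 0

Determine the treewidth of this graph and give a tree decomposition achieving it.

The largest bag has 4 vertices, giving width 3; this decomposition certifies tw(G) ≤ 3. Conversely, {1, 7, 8, 10} is a clique of size 4, and the vertices of any clique must share a bag in every tree decomposition; so some bag has ≥ 4 vertices and tw(G) ≥ 3. Combining the bounds, tw(G) = 3.

Treewidth 3.
One optimal decomposition is:
Bags: B1 = {5, 6, 8, 10}  B2 = {2, 5, 6, 8}  B3 = {5, 7, 8, 10}  B4 = {3, 5, 7, 8}  B5 = {1, 7, 8, 10}  B6 = {4, 7, 8, 10}  B7 = {3, 7, 8, 9}  B8 = {0, 5, 6, 8}
Tree: B1–B2, B1–B3, B3–B4, B3–B5, B3–B6, B4–B7, B2–B8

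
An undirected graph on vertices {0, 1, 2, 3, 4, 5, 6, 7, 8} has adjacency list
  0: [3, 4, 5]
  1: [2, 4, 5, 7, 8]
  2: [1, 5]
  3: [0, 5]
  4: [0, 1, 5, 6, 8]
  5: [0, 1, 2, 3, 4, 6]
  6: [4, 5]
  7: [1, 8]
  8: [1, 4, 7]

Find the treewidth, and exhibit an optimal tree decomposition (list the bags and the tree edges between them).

Each bag holds 3 vertices, so the decomposition has width 2, which upper-bounds the treewidth. On the other hand G contains the 3-clique {1, 4, 8}. A clique must lie in a single bag of any decomposition, so no decomposition can have width below 2. Combining the bounds, tw(G) = 2.

Treewidth 2.
One such decomposition:
Bags: B1 = {1, 4, 5}  B2 = {0, 4, 5}  B3 = {1, 2, 5}  B4 = {1, 4, 8}  B5 = {1, 7, 8}  B6 = {4, 5, 6}  B7 = {0, 3, 5}
Tree: B1–B2, B1–B3, B1–B4, B4–B5, B1–B6, B2–B7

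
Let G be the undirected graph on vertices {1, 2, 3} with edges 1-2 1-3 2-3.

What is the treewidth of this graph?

2

A width-2 tree decomposition is:
Bags: B1 = {1, 2, 3}
Tree: (single bag)
A single bag containing all 3 vertices is trivially a valid decomposition of width 2. Conversely, {1, 2, 3} is a clique of size 3, and the vertices of any clique must share a bag in every tree decomposition; so some bag has ≥ 3 vertices and tw(G) ≥ 2. The upper and lower bounds meet at 2, so that is the treewidth.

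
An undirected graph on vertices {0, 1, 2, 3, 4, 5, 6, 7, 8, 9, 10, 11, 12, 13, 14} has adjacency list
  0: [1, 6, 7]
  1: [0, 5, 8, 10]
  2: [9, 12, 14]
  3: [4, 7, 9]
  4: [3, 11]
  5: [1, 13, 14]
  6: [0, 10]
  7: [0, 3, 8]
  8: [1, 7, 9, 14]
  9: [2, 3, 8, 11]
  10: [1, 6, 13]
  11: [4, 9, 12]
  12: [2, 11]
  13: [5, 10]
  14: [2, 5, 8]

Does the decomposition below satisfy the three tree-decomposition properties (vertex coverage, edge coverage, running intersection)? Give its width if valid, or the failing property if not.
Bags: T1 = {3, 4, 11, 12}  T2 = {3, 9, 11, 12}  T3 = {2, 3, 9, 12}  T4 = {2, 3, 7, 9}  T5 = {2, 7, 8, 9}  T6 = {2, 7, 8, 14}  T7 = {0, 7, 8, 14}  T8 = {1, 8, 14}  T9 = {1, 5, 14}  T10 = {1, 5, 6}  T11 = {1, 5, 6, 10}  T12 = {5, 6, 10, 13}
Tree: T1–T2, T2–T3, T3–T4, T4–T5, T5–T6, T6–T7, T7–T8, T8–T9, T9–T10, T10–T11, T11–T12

A tree decomposition must satisfy three properties: every vertex lies in some bag; for every edge, both endpoints lie together in some bag; and for every vertex, the bags containing it form a connected subtree. Here edge (0,1) lies in no bag, so the decomposition is invalid.

No — edge (0,1) lies in no bag.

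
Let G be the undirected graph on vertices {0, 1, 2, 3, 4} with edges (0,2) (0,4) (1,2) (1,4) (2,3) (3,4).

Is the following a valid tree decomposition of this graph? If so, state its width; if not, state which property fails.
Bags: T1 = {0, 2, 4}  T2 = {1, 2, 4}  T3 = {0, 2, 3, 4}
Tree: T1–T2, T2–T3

No — bags containing vertex 0 are not connected in the tree.

A tree decomposition must satisfy three properties: every vertex lies in some bag; for every edge, both endpoints lie together in some bag; and for every vertex, the bags containing it form a connected subtree. Here bags containing vertex 0 are not connected in the tree, so the decomposition is invalid.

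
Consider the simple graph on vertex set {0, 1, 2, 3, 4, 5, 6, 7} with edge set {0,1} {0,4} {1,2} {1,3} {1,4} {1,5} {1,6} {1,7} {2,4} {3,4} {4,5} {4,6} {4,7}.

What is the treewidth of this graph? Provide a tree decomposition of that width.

Treewidth 2.
One optimal decomposition is:
Bags: B1 = {1, 3, 4}  B2 = {1, 2, 4}  B3 = {1, 4, 6}  B4 = {1, 4, 5}  B5 = {0, 1, 4}  B6 = {1, 4, 7}
Tree: B1–B2, B2–B3, B1–B4, B3–B5, B1–B6

The largest bag has 3 vertices, giving width 2; this decomposition certifies tw(G) ≤ 2. Conversely, {0, 1, 4} is a clique of size 3, and the vertices of any clique must share a bag in every tree decomposition; so some bag has ≥ 3 vertices and tw(G) ≥ 2. Combining the bounds, tw(G) = 2.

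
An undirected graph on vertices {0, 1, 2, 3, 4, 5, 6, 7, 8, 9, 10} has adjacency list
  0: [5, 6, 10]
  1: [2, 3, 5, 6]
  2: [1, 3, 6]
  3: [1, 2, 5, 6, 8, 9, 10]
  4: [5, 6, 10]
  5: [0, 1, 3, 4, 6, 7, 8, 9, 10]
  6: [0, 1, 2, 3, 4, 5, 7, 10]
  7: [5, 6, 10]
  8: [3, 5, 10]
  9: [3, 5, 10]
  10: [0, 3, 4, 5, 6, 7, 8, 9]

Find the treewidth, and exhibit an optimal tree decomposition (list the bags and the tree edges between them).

Treewidth 3.
One optimal decomposition is:
Bags: B1 = {1, 3, 5, 6}  B2 = {3, 5, 6, 10}  B3 = {4, 5, 6, 10}  B4 = {5, 6, 7, 10}  B5 = {1, 2, 3, 6}  B6 = {0, 5, 6, 10}  B7 = {3, 5, 9, 10}  B8 = {3, 5, 8, 10}
Tree: B1–B2, B2–B3, B3–B4, B1–B5, B4–B6, B2–B7, B2–B8

Each bag holds 4 vertices, so the decomposition has width 3, which upper-bounds the treewidth. On the other hand G contains the 4-clique {1, 2, 3, 6}. A clique must lie in a single bag of any decomposition, so no decomposition can have width below 3. Combining the bounds, tw(G) = 3.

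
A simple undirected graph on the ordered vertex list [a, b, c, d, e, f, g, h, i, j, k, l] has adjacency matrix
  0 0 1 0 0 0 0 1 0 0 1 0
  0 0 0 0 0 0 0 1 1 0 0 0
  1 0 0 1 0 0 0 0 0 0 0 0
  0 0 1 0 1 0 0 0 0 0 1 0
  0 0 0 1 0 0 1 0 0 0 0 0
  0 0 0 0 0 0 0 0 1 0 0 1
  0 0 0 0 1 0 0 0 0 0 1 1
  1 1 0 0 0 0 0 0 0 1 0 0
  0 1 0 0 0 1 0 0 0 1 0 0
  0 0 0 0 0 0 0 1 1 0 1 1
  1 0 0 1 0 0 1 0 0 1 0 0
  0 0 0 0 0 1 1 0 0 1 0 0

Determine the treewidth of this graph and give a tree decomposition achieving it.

Treewidth 3.
One optimal decomposition is:
Bags: B1 = {b, f, h, i}  B2 = {f, h, i, j}  B3 = {f, h, j, l}  B4 = {a, h, j, l}  B5 = {a, j, k, l}  B6 = {a, g, k, l}  B7 = {a, c, g, k}  B8 = {c, d, g, k}  B9 = {c, d, e, g}
Tree: B1–B2, B2–B3, B3–B4, B4–B5, B5–B6, B6–B7, B7–B8, B8–B9

The largest bag has 4 vertices, giving width 3; this decomposition certifies tw(G) ≤ 3. For the lower bound: the 4 vertex sets {b,f,i}, {h}, {j}, {a,g,k,l} are disjoint, each induces a connected subgraph, and every pair is joined by at least one edge of G. Contracting each set to a single vertex therefore yields K_{4} as a minor, and since treewidth is minor-monotone, tw(G) ≥ tw(K_{4}) = 3. Hence tw(G) = 3 exactly.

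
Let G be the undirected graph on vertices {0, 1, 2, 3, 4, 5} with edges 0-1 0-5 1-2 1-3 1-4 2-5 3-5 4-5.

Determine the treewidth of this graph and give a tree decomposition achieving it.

Treewidth 2.
One such decomposition:
Bags: B1 = {1, 2, 5}  B2 = {0, 1, 5}  B3 = {1, 4, 5}  B4 = {1, 3, 5}
Tree: B1–B2, B2–B3, B3–B4

Every bag has size at most 3, so the width is 3 − 1 = 2 and tw(G) ≤ 2. Since 2–1–0–5–2 is a cycle in G, G is not acyclic. Forests are exactly the graphs of treewidth ≤ 1, so tw(G) ≥ 2. Hence tw(G) = 2 exactly.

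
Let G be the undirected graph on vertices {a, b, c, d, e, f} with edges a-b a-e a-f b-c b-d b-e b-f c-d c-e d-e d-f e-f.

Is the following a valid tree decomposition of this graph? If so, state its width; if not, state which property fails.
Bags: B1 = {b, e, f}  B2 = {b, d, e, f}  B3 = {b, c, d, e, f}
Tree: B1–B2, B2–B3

A tree decomposition must satisfy three properties: every vertex lies in some bag; for every edge, both endpoints lie together in some bag; and for every vertex, the bags containing it form a connected subtree. Here vertex a appears in no bag, so the decomposition is invalid.

No — vertex a appears in no bag.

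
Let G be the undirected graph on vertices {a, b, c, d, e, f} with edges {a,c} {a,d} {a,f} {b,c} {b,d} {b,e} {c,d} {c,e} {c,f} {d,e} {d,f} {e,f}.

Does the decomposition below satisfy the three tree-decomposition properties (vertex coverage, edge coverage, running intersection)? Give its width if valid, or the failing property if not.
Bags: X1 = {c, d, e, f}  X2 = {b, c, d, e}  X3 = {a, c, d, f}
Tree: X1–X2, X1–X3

Vertex coverage: the bags together contain {a, b, c, d, e, f}, the full vertex set. Edge coverage: each edge of G has both endpoints in at least one bag. Running intersection: for every vertex, the bags containing it form a connected subtree. All three properties hold, so this is a valid tree decomposition of width max|bag| − 1 = 3, and hence tw(G) ≤ 3.

Yes; width 3.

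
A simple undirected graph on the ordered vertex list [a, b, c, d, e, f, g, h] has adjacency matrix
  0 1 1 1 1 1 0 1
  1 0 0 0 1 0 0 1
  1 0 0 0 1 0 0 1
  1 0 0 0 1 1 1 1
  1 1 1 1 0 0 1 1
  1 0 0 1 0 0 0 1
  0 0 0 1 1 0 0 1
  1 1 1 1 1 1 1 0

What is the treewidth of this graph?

A width-3 tree decomposition is:
Bags: B1 = {a, d, f, h}  B2 = {a, d, e, h}  B3 = {a, b, e, h}  B4 = {a, c, e, h}  B5 = {d, e, g, h}
Tree: B1–B2, B2–B3, B2–B4, B2–B5
Each bag holds 4 vertices, so the decomposition has width 3, which upper-bounds the treewidth. For the lower bound, the 4 vertices {d, e, g, h} are pairwise adjacent, and any tree decomposition puts a clique entirely inside one bag — forcing width ≥ 3. Hence tw(G) = 3 exactly.

3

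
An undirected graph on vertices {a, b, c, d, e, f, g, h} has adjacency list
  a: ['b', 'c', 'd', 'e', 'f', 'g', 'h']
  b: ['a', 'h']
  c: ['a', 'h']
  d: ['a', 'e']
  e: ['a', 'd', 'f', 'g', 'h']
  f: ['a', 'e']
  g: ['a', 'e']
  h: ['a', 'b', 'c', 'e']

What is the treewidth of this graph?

2

A width-2 tree decomposition is:
Bags: B1 = {a, c, h}  B2 = {a, e, h}  B3 = {a, e, f}  B4 = {a, d, e}  B5 = {a, e, g}  B6 = {a, b, h}
Tree: B1–B2, B2–B3, B2–B4, B3–B5, B1–B6
The largest bag has 3 vertices, giving width 2; this decomposition certifies tw(G) ≤ 2. For the lower bound, the 3 vertices {a, d, e} are pairwise adjacent, and any tree decomposition puts a clique entirely inside one bag — forcing width ≥ 2. Combining the bounds, tw(G) = 2.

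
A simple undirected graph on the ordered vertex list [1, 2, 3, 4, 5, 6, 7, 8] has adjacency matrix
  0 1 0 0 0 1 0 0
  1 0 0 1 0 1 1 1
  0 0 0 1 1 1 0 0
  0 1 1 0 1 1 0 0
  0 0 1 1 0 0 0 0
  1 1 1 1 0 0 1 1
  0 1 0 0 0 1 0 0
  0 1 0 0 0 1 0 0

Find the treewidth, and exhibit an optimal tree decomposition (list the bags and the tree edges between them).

The largest bag has 3 vertices, giving width 2; this decomposition certifies tw(G) ≤ 2. For the lower bound, the 3 vertices {3, 4, 5} are pairwise adjacent, and any tree decomposition puts a clique entirely inside one bag — forcing width ≥ 2. Combining the bounds, tw(G) = 2.

Treewidth 2.
One such decomposition:
Bags: B1 = {1, 2, 6}  B2 = {2, 4, 6}  B3 = {2, 6, 7}  B4 = {3, 4, 6}  B5 = {2, 6, 8}  B6 = {3, 4, 5}
Tree: B1–B2, B2–B3, B2–B4, B2–B5, B4–B6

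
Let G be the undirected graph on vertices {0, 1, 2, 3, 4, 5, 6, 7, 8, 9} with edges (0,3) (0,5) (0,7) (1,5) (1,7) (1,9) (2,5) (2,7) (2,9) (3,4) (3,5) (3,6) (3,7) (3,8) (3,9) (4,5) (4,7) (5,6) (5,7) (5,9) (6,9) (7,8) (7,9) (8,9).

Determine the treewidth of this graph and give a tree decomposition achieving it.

Each bag holds 4 vertices, so the decomposition has width 3, which upper-bounds the treewidth. For the lower bound, the 4 vertices {3, 7, 8, 9} are pairwise adjacent, and any tree decomposition puts a clique entirely inside one bag — forcing width ≥ 3. Hence tw(G) = 3 exactly.

Treewidth 3.
One such decomposition:
Bags: B1 = {3, 5, 6, 9}  B2 = {3, 5, 7, 9}  B3 = {0, 3, 5, 7}  B4 = {3, 7, 8, 9}  B5 = {2, 5, 7, 9}  B6 = {1, 5, 7, 9}  B7 = {3, 4, 5, 7}
Tree: B1–B2, B2–B3, B2–B4, B2–B5, B2–B6, B2–B7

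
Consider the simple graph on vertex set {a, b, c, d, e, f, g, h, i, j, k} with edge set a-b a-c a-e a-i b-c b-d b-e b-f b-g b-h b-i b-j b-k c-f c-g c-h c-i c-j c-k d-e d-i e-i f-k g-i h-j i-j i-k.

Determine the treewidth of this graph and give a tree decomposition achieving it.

Every bag has size at most 4, so the width is 4 − 1 = 3 and tw(G) ≤ 3. For the lower bound, the 4 vertices {b, c, h, j} are pairwise adjacent, and any tree decomposition puts a clique entirely inside one bag — forcing width ≥ 3. Combining the bounds, tw(G) = 3.

Treewidth 3.
Bags: B1 = {a, b, c, i}  B2 = {b, c, i, j}  B3 = {b, c, h, j}  B4 = {b, c, i, k}  B5 = {a, b, e, i}  B6 = {b, d, e, i}  B7 = {b, c, g, i}  B8 = {b, c, f, k}
Tree: B1–B2, B2–B3, B1–B4, B1–B5, B5–B6, B4–B7, B4–B8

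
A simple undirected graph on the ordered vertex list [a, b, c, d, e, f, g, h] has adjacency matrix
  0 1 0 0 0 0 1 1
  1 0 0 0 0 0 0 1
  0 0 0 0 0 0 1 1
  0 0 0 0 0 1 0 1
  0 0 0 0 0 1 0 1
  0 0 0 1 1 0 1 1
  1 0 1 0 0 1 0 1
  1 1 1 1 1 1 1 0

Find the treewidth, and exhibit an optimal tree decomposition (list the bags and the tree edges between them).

Every bag has size at most 3, so the width is 3 − 1 = 2 and tw(G) ≤ 2. On the other hand G contains the 3-clique {a, g, h}. A clique must lie in a single bag of any decomposition, so no decomposition can have width below 2. Therefore the treewidth is 2.

Treewidth 2.
One such decomposition:
Bags: B1 = {f, g, h}  B2 = {c, g, h}  B3 = {a, g, h}  B4 = {a, b, h}  B5 = {e, f, h}  B6 = {d, f, h}
Tree: B1–B2, B2–B3, B3–B4, B1–B5, B1–B6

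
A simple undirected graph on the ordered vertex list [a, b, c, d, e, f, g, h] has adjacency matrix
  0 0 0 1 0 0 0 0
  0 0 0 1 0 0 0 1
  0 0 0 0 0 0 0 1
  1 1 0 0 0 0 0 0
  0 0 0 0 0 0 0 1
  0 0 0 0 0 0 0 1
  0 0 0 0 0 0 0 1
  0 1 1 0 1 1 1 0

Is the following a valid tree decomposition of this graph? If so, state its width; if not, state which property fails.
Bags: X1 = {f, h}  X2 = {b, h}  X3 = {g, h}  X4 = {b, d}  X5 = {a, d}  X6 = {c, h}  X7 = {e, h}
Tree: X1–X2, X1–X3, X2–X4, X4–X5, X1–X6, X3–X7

Yes; width 1.

Checking the three conditions: (i) the bags cover all of {a, b, c, d, e, f, g, h}; (ii) for each edge, some bag contains both endpoints; (iii) the bags containing any fixed vertex form a subtree. All hold, so the decomposition is valid with width 2 − 1 = 1.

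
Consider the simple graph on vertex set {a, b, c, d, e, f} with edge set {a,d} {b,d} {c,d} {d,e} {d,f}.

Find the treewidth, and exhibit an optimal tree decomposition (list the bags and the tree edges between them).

Treewidth 1.
One such decomposition:
Bags: B1 = {b, d}  B2 = {d, e}  B3 = {a, d}  B4 = {c, d}  B5 = {d, f}
Tree: B1–B2, B2–B3, B3–B4, B4–B5

Each bag holds 2 vertices, so the decomposition has width 1, which upper-bounds the treewidth. Any graph with an edge has treewidth ≥ 1, and G has the edge d–b. The upper and lower bounds meet at 1, so that is the treewidth.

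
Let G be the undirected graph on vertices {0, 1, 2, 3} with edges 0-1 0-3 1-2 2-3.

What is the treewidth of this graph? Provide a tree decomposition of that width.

Treewidth 2.
One such decomposition:
Bags: B1 = {1, 2, 3}  B2 = {0, 1, 3}
Tree: B1–B2

Each bag holds 3 vertices, so the decomposition has width 2, which upper-bounds the treewidth. The edges 3–2–1–0–3 form a cycle, so G is not a tree and its treewidth is at least 2. Therefore the treewidth is 2.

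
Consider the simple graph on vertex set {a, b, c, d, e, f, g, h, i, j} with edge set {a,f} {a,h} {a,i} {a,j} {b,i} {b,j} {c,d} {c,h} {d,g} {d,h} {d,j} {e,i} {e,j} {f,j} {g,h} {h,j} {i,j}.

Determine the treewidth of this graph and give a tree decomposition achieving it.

Treewidth 2.
One such decomposition:
Bags: B1 = {c, d, h}  B2 = {d, h, j}  B3 = {a, h, j}  B4 = {a, i, j}  B5 = {b, i, j}  B6 = {d, g, h}  B7 = {a, f, j}  B8 = {e, i, j}
Tree: B1–B2, B2–B3, B3–B4, B4–B5, B2–B6, B3–B7, B4–B8

Every bag has size at most 3, so the width is 3 − 1 = 2 and tw(G) ≤ 2. On the other hand G contains the 3-clique {d, g, h}. A clique must lie in a single bag of any decomposition, so no decomposition can have width below 2. Combining the bounds, tw(G) = 2.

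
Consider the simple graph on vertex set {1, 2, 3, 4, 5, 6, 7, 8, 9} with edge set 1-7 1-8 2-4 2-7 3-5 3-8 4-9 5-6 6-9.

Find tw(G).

A width-2 tree decomposition is:
Bags: B1 = {1, 2, 7}  B2 = {1, 2, 8}  B3 = {2, 3, 8}  B4 = {2, 3, 5}  B5 = {2, 5, 6}  B6 = {2, 6, 9}  B7 = {2, 4, 9}
Tree: B1–B2, B2–B3, B3–B4, B4–B5, B5–B6, B6–B7
Every bag has size at most 3, so the width is 3 − 1 = 2 and tw(G) ≤ 2. For the lower bound, G contains the cycle 2–7–1–8–3–5–6–9–4–2, so G is not a forest; only forests have treewidth ≤ 1, hence tw(G) ≥ 2. Therefore the treewidth is 2.

2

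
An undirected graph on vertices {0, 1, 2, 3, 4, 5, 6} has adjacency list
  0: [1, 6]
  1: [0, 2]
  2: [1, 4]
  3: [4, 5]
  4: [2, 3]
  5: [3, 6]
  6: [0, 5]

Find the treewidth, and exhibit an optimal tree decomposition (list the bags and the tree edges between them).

Treewidth 2.
One optimal decomposition is:
Bags: B1 = {0, 1, 2}  B2 = {0, 2, 4}  B3 = {0, 3, 4}  B4 = {0, 3, 5}  B5 = {0, 5, 6}
Tree: B1–B2, B2–B3, B3–B4, B4–B5

The largest bag has 3 vertices, giving width 2; this decomposition certifies tw(G) ≤ 2. The edges 0–1–2–4–3–5–6–0 form a cycle, so G is not a tree and its treewidth is at least 2. Combining the bounds, tw(G) = 2.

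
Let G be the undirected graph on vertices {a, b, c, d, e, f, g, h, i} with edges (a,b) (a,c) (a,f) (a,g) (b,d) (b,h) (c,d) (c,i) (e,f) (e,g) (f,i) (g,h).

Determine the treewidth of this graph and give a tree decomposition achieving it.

Treewidth 3.
One such decomposition:
Bags: B1 = {c, e, f, i}  B2 = {a, c, e, f}  B3 = {a, c, e, g}  B4 = {a, c, d, g}  B5 = {a, b, d, g}  B6 = {b, d, g, h}
Tree: B1–B2, B2–B3, B3–B4, B4–B5, B5–B6

The largest bag has 4 vertices, giving width 3; this decomposition certifies tw(G) ≤ 3. For the lower bound: the 4 vertex sets {e,f,i}, {c}, {a}, {b,d,g,h} are disjoint, each induces a connected subgraph, and every pair is joined by at least one edge of G. Contracting each set to a single vertex therefore yields K_{4} as a minor, and since treewidth is minor-monotone, tw(G) ≥ tw(K_{4}) = 3. Combining the bounds, tw(G) = 3.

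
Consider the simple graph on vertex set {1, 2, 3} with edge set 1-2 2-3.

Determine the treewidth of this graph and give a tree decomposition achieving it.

Treewidth 1.
Bags: B1 = {1, 2}  B2 = {2, 3}
Tree: B1–B2

Every bag has size at most 2, so the width is 2 − 1 = 1 and tw(G) ≤ 1. Any graph with an edge has treewidth ≥ 1, and G has the edge 1–2. Combining the bounds, tw(G) = 1.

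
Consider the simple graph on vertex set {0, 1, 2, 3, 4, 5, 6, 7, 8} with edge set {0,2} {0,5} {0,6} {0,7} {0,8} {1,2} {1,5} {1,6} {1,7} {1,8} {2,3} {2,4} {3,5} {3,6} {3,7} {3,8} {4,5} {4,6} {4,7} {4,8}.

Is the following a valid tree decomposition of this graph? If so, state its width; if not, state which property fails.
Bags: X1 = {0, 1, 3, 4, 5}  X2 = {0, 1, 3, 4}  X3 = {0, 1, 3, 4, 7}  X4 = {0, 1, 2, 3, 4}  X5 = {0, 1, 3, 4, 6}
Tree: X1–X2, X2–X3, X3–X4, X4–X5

No — vertex 8 appears in no bag.

A tree decomposition must satisfy three properties: every vertex lies in some bag; for every edge, both endpoints lie together in some bag; and for every vertex, the bags containing it form a connected subtree. Here vertex 8 appears in no bag, so the decomposition is invalid.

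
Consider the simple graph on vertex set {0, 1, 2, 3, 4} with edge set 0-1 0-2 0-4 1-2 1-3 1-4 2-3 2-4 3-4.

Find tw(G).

A width-3 tree decomposition is:
Bags: B1 = {1, 2, 3, 4}  B2 = {0, 1, 2, 4}
Tree: B1–B2
The largest bag has 4 vertices, giving width 3; this decomposition certifies tw(G) ≤ 3. For the lower bound, the 4 vertices {0, 1, 2, 4} are pairwise adjacent, and any tree decomposition puts a clique entirely inside one bag — forcing width ≥ 3. The upper and lower bounds meet at 3, so that is the treewidth.

3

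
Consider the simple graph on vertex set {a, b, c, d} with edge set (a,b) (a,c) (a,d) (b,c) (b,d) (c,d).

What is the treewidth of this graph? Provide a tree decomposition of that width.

Treewidth 3.
One optimal decomposition is:
Bags: B1 = {a, b, c, d}
Tree: (single bag)

With just one bag of size 4, the width is 4 − 1 = 3, so tw(G) ≤ 3. For the lower bound, the 4 vertices {a, b, c, d} are pairwise adjacent, and any tree decomposition puts a clique entirely inside one bag — forcing width ≥ 3. Therefore the treewidth is 3.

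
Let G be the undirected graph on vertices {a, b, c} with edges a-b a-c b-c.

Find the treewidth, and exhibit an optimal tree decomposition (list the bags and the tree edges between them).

Treewidth 2.
One such decomposition:
Bags: B1 = {a, b, c}
Tree: (single bag)

A single bag containing all 3 vertices is trivially a valid decomposition of width 2. On the other hand G contains the 3-clique {a, b, c}. A clique must lie in a single bag of any decomposition, so no decomposition can have width below 2. Combining the bounds, tw(G) = 2.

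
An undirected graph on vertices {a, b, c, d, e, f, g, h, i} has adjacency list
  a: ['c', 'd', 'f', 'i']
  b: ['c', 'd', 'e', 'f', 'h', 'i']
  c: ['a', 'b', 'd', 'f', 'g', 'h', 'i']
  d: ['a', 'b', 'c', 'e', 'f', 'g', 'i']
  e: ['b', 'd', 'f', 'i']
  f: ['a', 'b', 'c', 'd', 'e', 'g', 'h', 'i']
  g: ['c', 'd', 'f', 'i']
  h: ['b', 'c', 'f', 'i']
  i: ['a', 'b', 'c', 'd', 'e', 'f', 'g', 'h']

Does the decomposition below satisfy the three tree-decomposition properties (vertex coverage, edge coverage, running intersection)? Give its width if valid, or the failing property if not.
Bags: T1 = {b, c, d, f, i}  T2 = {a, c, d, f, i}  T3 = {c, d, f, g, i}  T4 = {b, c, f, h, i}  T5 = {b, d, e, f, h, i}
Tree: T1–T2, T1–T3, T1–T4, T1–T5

No — bags containing vertex h are not connected in the tree.

A tree decomposition must satisfy three properties: every vertex lies in some bag; for every edge, both endpoints lie together in some bag; and for every vertex, the bags containing it form a connected subtree. Here bags containing vertex h are not connected in the tree, so the decomposition is invalid.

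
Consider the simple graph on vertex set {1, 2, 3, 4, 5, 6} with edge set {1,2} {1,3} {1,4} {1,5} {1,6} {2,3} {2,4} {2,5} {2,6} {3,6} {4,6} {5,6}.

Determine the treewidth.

A width-3 tree decomposition is:
Bags: B1 = {1, 2, 5, 6}  B2 = {1, 2, 4, 6}  B3 = {1, 2, 3, 6}
Tree: B1–B2, B2–B3
Each bag holds 4 vertices, so the decomposition has width 3, which upper-bounds the treewidth. Conversely, {1, 2, 3, 6} is a clique of size 4, and the vertices of any clique must share a bag in every tree decomposition; so some bag has ≥ 4 vertices and tw(G) ≥ 3. The upper and lower bounds meet at 3, so that is the treewidth.

3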